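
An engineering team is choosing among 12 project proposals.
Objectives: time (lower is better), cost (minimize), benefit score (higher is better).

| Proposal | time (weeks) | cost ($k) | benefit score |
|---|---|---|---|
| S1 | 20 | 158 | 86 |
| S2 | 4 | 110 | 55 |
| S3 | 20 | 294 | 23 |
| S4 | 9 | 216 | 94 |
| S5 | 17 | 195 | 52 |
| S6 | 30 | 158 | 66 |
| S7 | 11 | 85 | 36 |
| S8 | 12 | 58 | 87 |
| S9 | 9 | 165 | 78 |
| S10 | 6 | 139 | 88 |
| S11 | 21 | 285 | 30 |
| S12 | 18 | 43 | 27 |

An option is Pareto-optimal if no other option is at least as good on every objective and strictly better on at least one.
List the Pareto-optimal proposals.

S2, S4, S7, S8, S10, S12

S1: dominated by S8 (time 12≤20, cost 58≤158, benefit score 87≥86).
S2: not dominated (best time).
S3: dominated by S1 (time 20≤20, cost 158≤294, benefit score 86≥23).
S4: not dominated (best benefit score).
S5: dominated by S2 (time 4≤17, cost 110≤195, benefit score 55≥52).
S6: dominated by S1 (time 20≤30, cost 158≤158, benefit score 86≥66).
S7: not dominated.
S8: not dominated.
S9: dominated by S10 (time 6≤9, cost 139≤165, benefit score 88≥78).
S10: not dominated.
S11: dominated by S1 (time 20≤21, cost 158≤285, benefit score 86≥30).
S12: not dominated (best cost).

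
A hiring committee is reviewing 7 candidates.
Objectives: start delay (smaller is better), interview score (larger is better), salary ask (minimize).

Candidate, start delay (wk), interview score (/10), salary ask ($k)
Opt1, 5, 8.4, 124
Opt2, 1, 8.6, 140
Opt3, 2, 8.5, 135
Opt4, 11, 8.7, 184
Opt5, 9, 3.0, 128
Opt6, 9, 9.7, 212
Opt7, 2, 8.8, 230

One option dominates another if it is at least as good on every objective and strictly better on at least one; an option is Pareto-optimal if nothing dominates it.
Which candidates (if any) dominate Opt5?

Opt1: start delay 5≤9, interview score 8.4≥3.0, salary ask 124≤128 — dominates Opt5.
Others (Opt2, Opt3, Opt4, Opt6, Opt7) are each worse than Opt5 on at least one objective.

Opt1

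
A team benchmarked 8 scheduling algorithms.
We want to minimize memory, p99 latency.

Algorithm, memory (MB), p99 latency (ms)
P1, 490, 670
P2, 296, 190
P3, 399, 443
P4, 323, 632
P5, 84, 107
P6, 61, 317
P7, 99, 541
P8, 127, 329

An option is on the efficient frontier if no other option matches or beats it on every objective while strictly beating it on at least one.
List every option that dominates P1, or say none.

P2, P3, P4, P5, P6, P7, P8

P2: memory 296≤490, p99 latency 190≤670 — dominates P1.
P3: memory 399≤490, p99 latency 443≤670 — dominates P1.
P4: memory 323≤490, p99 latency 632≤670 — dominates P1.
P5: memory 84≤490, p99 latency 107≤670 — dominates P1.
P6: memory 61≤490, p99 latency 317≤670 — dominates P1.
P7: memory 99≤490, p99 latency 541≤670 — dominates P1.
P8: memory 127≤490, p99 latency 329≤670 — dominates P1.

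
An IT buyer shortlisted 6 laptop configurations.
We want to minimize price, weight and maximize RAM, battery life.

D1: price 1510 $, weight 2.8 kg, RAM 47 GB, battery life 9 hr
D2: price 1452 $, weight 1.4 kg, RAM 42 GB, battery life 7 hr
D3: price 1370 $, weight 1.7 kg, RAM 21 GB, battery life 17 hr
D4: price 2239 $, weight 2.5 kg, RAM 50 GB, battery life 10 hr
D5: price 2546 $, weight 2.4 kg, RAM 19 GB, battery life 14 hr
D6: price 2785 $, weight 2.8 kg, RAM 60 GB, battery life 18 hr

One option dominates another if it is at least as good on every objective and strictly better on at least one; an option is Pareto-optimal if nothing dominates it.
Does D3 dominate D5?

D3 vs D5: price 1370≤2546, weight 1.7≤2.4, RAM 21≥19, battery life 17≥14 — D3 is at least as good on every objective with at least one strict improvement.

Yes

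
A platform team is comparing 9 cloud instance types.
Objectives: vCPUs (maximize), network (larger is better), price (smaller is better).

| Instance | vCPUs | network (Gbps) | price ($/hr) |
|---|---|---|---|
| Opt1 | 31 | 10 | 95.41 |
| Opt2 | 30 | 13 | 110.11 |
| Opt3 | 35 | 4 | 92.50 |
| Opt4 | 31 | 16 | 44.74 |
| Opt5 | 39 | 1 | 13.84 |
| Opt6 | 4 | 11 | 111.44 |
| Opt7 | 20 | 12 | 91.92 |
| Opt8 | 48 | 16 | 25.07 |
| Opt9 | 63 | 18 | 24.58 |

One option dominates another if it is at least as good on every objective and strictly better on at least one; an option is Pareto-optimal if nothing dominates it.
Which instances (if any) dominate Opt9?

none

Opt1: worse on vCPUs (31 vs 63).
Opt2: worse on vCPUs (30 vs 63).
Opt3: worse on vCPUs (35 vs 63).
Opt4: worse on vCPUs (31 vs 63).
Opt5: worse on vCPUs (39 vs 63).
Opt6: worse on vCPUs (4 vs 63).
Opt7: worse on vCPUs (20 vs 63).
Opt8: worse on vCPUs (48 vs 63).
No option dominates Opt9.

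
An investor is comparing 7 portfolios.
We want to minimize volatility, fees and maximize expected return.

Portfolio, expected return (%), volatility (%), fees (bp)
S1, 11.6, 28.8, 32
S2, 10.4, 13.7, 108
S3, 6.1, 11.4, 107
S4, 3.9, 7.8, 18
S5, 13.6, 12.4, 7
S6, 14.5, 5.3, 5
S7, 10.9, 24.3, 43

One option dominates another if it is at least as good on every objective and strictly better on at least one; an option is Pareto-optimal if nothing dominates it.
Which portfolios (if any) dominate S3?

S6: expected return 14.5≥6.1, volatility 5.3≤11.4, fees 5≤107 — dominates S3.
Others (S1, S2, S4, S5, S7) are each worse than S3 on at least one objective.

S6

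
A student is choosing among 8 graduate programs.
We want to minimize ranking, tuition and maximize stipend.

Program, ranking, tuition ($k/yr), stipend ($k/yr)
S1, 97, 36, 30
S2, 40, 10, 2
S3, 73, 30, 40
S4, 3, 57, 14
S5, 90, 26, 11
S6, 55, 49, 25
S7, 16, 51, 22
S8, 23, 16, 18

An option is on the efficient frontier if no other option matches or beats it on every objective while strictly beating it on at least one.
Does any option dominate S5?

Yes

S8 vs S5: ranking 23≤90, tuition 16≤26, stipend 18≥11 — S8 is at least as good on every objective and strictly better on at least one, so S8 dominates S5.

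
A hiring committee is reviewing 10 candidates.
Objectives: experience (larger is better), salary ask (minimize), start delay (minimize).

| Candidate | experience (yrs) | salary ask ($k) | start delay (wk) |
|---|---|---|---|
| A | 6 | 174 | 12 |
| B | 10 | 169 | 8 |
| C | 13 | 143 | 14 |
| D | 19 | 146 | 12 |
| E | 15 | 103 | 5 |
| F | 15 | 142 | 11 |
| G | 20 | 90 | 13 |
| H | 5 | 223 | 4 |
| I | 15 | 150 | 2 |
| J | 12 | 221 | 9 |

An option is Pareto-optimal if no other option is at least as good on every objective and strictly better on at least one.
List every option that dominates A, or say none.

B, D, E, F, I

B: experience 10≥6, salary ask 169≤174, start delay 8≤12 — dominates A.
D: experience 19≥6, salary ask 146≤174, start delay 12≤12 — dominates A.
E: experience 15≥6, salary ask 103≤174, start delay 5≤12 — dominates A.
F: experience 15≥6, salary ask 142≤174, start delay 11≤12 — dominates A.
I: experience 15≥6, salary ask 150≤174, start delay 2≤12 — dominates A.
Others (C, G, H, J) are each worse than A on at least one objective.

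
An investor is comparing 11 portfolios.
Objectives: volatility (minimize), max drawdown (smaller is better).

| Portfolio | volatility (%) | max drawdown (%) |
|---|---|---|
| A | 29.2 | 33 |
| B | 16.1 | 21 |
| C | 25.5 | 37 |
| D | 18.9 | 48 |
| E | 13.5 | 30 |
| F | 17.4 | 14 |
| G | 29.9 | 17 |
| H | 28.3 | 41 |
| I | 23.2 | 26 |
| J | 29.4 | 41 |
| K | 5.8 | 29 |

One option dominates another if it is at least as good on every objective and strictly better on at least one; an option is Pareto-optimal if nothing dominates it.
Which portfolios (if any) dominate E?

K: volatility 5.8≤13.5, max drawdown 29≤30 — dominates E.
Others (A, B, C, D, F, G, H, I, J) are each worse than E on at least one objective.

K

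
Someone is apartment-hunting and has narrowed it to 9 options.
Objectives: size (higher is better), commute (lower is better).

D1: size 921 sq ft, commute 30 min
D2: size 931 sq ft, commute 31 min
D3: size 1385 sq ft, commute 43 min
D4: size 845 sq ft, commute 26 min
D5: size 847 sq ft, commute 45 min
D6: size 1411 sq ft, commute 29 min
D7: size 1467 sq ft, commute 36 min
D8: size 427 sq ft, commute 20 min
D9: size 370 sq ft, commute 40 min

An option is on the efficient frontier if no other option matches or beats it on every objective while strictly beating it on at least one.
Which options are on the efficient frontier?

D4, D6, D7, D8

D1: dominated by D6 (size 1411≥921, commute 29≤30).
D2: dominated by D6 (size 1411≥931, commute 29≤31).
D3: dominated by D6 (size 1411≥1385, commute 29≤43).
D4: not dominated.
D5: dominated by D1 (size 921≥847, commute 30≤45).
D6: not dominated.
D7: not dominated (best size).
D8: not dominated (best commute).
D9: dominated by D1 (size 921≥370, commute 30≤40).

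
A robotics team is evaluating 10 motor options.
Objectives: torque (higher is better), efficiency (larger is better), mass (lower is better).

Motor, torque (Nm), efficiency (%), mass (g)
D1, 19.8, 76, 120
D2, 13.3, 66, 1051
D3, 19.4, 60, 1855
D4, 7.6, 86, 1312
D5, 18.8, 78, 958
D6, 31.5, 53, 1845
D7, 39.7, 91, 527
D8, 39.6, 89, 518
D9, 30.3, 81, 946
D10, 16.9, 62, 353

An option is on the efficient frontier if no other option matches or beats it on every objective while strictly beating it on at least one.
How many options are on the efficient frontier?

D1: not dominated (best mass).
D2: dominated by D1 (torque 19.8≥13.3, efficiency 76≥66, mass 120≤1051).
D3: dominated by D1 (torque 19.8≥19.4, efficiency 76≥60, mass 120≤1855).
D4: dominated by D7 (torque 39.7≥7.6, efficiency 91≥86, mass 527≤1312).
D5: dominated by D7 (torque 39.7≥18.8, efficiency 91≥78, mass 527≤958).
D6: dominated by D7 (torque 39.7≥31.5, efficiency 91≥53, mass 527≤1845).
D7: not dominated (best torque).
D8: not dominated.
D9: dominated by D7 (torque 39.7≥30.3, efficiency 91≥81, mass 527≤946).
D10: dominated by D1 (torque 19.8≥16.9, efficiency 76≥62, mass 120≤353).
Pareto-optimal: D1, D7, D8 → 3.

3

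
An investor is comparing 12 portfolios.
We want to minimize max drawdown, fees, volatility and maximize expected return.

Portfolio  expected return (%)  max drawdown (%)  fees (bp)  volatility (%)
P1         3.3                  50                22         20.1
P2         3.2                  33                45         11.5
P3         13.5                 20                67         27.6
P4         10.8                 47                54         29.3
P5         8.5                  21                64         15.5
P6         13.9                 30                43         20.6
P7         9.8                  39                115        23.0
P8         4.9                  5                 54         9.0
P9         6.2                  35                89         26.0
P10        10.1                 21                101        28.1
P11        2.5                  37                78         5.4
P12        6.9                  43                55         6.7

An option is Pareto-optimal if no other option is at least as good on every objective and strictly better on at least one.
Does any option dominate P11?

No

P1: worse on max drawdown (50 vs 37).
P2: worse on volatility (11.5 vs 5.4).
P3: worse on volatility (27.6 vs 5.4).
P4: worse on max drawdown (47 vs 37).
P5: worse on volatility (15.5 vs 5.4).
P6: worse on volatility (20.6 vs 5.4).
P7: worse on max drawdown (39 vs 37).
P8: worse on volatility (9.0 vs 5.4).
P9: worse on fees (89 vs 78).
P10: worse on fees (101 vs 78).
P12: worse on max drawdown (43 vs 37).
No option is at least as good as P11 on every objective and strictly better on one.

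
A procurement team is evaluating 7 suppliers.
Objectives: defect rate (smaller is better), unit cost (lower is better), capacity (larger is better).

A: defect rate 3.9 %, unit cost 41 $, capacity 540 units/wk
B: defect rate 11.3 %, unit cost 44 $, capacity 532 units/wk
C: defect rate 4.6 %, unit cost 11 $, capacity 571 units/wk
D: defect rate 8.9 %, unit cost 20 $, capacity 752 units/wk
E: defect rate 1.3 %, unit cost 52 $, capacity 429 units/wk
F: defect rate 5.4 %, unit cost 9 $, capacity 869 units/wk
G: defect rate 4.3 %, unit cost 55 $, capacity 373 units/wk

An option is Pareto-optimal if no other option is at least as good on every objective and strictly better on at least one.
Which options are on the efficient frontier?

A: not dominated.
B: dominated by A (defect rate 3.9≤11.3, unit cost 41≤44, capacity 540≥532).
C: not dominated.
D: dominated by F (defect rate 5.4≤8.9, unit cost 9≤20, capacity 869≥752).
E: not dominated (best defect rate).
F: not dominated (best unit cost).
G: dominated by A (defect rate 3.9≤4.3, unit cost 41≤55, capacity 540≥373).

A, C, E, F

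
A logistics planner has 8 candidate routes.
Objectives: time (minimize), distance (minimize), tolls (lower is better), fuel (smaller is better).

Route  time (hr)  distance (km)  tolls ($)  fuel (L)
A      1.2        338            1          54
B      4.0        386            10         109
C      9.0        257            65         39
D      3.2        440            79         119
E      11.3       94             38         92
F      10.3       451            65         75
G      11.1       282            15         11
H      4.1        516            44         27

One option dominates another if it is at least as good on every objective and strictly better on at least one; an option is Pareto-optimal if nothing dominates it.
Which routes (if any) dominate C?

none

A: worse on distance (338 vs 257).
B: worse on distance (386 vs 257).
D: worse on distance (440 vs 257).
E: worse on time (11.3 vs 9.0).
F: worse on time (10.3 vs 9.0).
G: worse on time (11.1 vs 9.0).
H: worse on distance (516 vs 257).
No option dominates C.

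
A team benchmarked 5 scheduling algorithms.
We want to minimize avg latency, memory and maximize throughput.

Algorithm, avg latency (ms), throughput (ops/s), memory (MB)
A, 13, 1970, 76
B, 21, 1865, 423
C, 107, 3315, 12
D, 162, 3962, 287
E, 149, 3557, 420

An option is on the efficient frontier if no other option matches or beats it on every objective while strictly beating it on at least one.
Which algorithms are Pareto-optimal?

A: not dominated (best avg latency).
B: dominated by A (avg latency 13≤21, throughput 1970≥1865, memory 76≤423).
C: not dominated (best memory).
D: not dominated (best throughput).
E: not dominated.

A, C, D, E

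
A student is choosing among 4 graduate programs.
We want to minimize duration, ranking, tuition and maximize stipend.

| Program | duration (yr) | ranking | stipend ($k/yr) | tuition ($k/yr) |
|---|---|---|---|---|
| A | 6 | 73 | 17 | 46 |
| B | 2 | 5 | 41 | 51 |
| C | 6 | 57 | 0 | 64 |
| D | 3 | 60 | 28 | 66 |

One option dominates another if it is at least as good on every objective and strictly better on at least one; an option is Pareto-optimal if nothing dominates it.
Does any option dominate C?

B vs C: duration 2≤6, ranking 5≤57, stipend 41≥0, tuition 51≤64 — B is at least as good on every objective and strictly better on at least one, so B dominates C.

Yes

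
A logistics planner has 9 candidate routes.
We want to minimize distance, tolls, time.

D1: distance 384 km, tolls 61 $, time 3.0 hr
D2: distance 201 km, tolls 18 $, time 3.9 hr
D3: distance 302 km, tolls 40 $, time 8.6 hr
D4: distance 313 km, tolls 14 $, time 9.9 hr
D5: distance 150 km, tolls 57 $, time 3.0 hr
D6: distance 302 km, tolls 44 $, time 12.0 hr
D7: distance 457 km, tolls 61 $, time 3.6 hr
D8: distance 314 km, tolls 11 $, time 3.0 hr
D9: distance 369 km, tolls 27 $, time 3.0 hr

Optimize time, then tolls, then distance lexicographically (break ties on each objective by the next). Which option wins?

First minimize time: best is 3.0, kept {D1, D5, D8, D9}.
Then minimize tolls: best is 11, kept {D8}.

D8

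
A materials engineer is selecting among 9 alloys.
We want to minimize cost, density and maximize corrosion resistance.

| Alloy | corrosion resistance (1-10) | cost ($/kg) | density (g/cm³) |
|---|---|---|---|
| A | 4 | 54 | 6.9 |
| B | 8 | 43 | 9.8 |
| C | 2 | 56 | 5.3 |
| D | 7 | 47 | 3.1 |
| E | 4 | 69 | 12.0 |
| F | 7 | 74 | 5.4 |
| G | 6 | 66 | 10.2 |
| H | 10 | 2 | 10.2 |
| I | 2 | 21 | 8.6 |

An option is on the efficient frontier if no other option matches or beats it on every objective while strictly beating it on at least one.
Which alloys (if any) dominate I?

A: worse on cost (54 vs 21).
B: worse on cost (43 vs 21).
C: worse on cost (56 vs 21).
D: worse on cost (47 vs 21).
E: worse on cost (69 vs 21).
F: worse on cost (74 vs 21).
G: worse on cost (66 vs 21).
H: worse on density (10.2 vs 8.6).
No option dominates I.

none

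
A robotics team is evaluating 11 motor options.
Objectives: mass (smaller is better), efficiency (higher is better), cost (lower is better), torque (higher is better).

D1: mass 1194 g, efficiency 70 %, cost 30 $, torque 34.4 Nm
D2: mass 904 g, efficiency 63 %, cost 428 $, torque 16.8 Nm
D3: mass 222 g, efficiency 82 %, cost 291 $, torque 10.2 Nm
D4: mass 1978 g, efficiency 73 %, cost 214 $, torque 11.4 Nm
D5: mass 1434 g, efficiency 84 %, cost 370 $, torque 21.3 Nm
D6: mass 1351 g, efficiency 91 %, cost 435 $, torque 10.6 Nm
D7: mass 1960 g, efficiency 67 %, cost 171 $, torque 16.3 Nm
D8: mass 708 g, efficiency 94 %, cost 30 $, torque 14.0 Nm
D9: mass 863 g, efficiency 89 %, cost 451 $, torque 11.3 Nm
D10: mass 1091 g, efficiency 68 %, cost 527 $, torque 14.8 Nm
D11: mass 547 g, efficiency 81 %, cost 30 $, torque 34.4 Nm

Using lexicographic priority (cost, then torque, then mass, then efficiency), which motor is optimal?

D11

First minimize cost: best is 30, kept {D1, D8, D11}.
Then maximize torque: best is 34.4, kept {D1, D11}.
Then minimize mass: best is 547, kept {D11}.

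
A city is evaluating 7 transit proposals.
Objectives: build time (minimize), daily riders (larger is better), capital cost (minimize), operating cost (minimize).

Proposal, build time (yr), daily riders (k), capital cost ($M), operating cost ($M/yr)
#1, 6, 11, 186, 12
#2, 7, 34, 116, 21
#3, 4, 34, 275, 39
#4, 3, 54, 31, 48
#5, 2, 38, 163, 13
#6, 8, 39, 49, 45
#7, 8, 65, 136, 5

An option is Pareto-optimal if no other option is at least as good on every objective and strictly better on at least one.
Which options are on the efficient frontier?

#1, #2, #4, #5, #6, #7

#1: not dominated.
#2: not dominated.
#3: dominated by #5 (build time 2≤4, daily riders 38≥34, capital cost 163≤275, operating cost 13≤39).
#4: not dominated (best capital cost).
#5: not dominated (best build time).
#6: not dominated.
#7: not dominated (best daily riders).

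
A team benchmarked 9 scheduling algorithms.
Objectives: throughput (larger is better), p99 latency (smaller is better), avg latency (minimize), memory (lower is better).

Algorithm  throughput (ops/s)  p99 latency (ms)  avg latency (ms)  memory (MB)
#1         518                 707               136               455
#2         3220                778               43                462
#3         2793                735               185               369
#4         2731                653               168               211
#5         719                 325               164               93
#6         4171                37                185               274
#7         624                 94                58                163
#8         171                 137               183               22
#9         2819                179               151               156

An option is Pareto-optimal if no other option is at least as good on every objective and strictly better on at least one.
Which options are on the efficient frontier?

#1: dominated by #7 (throughput 624≥518, p99 latency 94≤707, avg latency 58≤136, memory 163≤455).
#2: not dominated (best avg latency).
#3: dominated by #6 (throughput 4171≥2793, p99 latency 37≤735, avg latency 185≤185, memory 274≤369).
#4: dominated by #9 (throughput 2819≥2731, p99 latency 179≤653, avg latency 151≤168, memory 156≤211).
#5: not dominated.
#6: not dominated (best throughput).
#7: not dominated.
#8: not dominated (best memory).
#9: not dominated.

#2, #5, #6, #7, #8, #9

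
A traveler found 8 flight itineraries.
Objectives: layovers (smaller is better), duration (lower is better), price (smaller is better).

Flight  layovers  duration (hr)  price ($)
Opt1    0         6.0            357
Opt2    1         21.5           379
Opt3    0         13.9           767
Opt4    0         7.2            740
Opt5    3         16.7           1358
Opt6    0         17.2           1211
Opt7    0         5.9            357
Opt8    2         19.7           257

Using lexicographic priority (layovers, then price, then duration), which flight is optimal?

Opt7

First minimize layovers: best is 0, kept {Opt1, Opt3, Opt4, Opt6, Opt7}.
Then minimize price: best is 357, kept {Opt1, Opt7}.
Then minimize duration: best is 5.9, kept {Opt7}.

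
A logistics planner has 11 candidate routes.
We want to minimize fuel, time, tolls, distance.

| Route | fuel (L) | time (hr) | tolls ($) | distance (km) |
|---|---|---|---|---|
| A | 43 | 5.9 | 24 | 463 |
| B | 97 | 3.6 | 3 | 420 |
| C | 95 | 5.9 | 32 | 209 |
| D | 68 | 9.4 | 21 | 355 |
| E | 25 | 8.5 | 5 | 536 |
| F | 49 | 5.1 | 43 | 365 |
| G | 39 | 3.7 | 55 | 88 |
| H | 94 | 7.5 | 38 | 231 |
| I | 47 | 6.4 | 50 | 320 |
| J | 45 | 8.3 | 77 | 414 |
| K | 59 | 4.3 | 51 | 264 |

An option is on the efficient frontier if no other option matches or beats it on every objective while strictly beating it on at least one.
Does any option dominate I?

No

A: worse on distance (463 vs 320).
B: worse on fuel (97 vs 47).
C: worse on fuel (95 vs 47).
D: worse on fuel (68 vs 47).
E: worse on time (8.5 vs 6.4).
F: worse on fuel (49 vs 47).
G: worse on tolls (55 vs 50).
H: worse on fuel (94 vs 47).
J: worse on time (8.3 vs 6.4).
K: worse on fuel (59 vs 47).
No option is at least as good as I on every objective and strictly better on one.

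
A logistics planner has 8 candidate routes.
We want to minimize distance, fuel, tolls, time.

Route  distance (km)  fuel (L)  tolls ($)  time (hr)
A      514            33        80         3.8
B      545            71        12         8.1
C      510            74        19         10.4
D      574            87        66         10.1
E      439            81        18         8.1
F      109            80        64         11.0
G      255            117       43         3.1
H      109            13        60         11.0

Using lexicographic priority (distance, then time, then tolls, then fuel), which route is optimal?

H

First minimize distance: best is 109, kept {F, H}.
Then minimize time: best is 11.0, kept {F, H}.
Then minimize tolls: best is 60, kept {H}.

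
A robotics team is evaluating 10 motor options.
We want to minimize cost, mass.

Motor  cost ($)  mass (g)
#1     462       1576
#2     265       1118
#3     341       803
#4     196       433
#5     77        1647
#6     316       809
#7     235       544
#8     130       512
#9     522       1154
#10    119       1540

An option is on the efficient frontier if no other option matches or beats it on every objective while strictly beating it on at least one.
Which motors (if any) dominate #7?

#4: cost 196≤235, mass 433≤544 — dominates #7.
#8: cost 130≤235, mass 512≤544 — dominates #7.
Others (#1, #2, #3, #5, #6, #9, #10) are each worse than #7 on at least one objective.

#4, #8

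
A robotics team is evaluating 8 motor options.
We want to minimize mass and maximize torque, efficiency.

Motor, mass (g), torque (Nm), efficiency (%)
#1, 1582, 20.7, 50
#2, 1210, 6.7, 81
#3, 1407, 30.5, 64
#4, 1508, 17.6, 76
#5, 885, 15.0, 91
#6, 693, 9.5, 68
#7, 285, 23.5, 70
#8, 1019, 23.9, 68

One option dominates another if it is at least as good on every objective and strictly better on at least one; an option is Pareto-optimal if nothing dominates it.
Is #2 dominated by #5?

#5 vs #2: mass 885≤1210, torque 15.0≥6.7, efficiency 91≥81 — #5 is at least as good on every objective with at least one strict improvement.

Yes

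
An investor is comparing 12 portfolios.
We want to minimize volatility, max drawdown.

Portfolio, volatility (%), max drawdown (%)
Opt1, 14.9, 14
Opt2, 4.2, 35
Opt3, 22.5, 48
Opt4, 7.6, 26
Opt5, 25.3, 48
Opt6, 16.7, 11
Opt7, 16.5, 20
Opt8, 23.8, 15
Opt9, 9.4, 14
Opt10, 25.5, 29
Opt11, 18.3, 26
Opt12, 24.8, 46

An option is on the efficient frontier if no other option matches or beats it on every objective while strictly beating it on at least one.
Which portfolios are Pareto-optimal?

Opt1: dominated by Opt9 (volatility 9.4≤14.9, max drawdown 14≤14).
Opt2: not dominated (best volatility).
Opt3: dominated by Opt1 (volatility 14.9≤22.5, max drawdown 14≤48).
Opt4: not dominated.
Opt5: dominated by Opt1 (volatility 14.9≤25.3, max drawdown 14≤48).
Opt6: not dominated (best max drawdown).
Opt7: dominated by Opt1 (volatility 14.9≤16.5, max drawdown 14≤20).
Opt8: dominated by Opt1 (volatility 14.9≤23.8, max drawdown 14≤15).
Opt9: not dominated.
Opt10: dominated by Opt1 (volatility 14.9≤25.5, max drawdown 14≤29).
Opt11: dominated by Opt1 (volatility 14.9≤18.3, max drawdown 14≤26).
Opt12: dominated by Opt1 (volatility 14.9≤24.8, max drawdown 14≤46).

Opt2, Opt4, Opt6, Opt9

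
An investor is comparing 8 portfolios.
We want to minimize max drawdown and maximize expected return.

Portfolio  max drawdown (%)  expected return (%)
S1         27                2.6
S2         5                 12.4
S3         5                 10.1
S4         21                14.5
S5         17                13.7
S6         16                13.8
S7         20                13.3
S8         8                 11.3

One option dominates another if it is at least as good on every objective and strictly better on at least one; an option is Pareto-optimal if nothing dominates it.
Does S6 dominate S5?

Yes

S6 vs S5: max drawdown 16≤17, expected return 13.8≥13.7 — S6 is at least as good on every objective with at least one strict improvement.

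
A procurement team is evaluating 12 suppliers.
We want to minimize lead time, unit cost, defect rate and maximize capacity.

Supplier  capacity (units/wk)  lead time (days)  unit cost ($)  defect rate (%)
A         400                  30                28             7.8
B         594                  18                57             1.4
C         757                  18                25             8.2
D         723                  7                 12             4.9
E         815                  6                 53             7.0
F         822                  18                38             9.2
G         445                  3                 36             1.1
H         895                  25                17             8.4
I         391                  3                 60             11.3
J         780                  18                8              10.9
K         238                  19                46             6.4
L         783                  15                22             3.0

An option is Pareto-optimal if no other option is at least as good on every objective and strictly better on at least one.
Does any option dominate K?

Yes

D vs K: capacity 723≥238, lead time 7≤19, unit cost 12≤46, defect rate 4.9≤6.4 — D is at least as good on every objective and strictly better on at least one, so D dominates K.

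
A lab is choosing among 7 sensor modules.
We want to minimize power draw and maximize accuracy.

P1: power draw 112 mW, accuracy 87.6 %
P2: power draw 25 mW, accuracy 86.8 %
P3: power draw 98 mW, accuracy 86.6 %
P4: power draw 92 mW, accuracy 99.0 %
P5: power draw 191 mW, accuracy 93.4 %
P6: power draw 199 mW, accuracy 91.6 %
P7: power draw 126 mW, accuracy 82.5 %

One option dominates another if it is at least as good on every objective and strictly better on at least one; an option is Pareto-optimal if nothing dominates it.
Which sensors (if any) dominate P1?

P4

P4: power draw 92≤112, accuracy 99.0≥87.6 — dominates P1.
Others (P2, P3, P5, P6, P7) are each worse than P1 on at least one objective.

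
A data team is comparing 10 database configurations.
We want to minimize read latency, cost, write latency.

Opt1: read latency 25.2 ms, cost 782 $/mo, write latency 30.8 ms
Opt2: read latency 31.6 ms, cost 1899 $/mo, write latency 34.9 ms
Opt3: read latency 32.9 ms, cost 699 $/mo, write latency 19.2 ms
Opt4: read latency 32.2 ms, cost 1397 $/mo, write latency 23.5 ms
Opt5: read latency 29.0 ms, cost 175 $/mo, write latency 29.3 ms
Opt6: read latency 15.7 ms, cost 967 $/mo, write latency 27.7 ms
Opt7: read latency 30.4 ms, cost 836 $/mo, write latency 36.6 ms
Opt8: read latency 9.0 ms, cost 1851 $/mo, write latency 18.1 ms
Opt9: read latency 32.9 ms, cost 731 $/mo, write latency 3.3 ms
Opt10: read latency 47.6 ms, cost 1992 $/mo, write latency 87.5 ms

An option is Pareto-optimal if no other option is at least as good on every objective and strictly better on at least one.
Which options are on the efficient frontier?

Opt1: not dominated.
Opt2: dominated by Opt1 (read latency 25.2≤31.6, cost 782≤1899, write latency 30.8≤34.9).
Opt3: not dominated.
Opt4: not dominated.
Opt5: not dominated (best cost).
Opt6: not dominated.
Opt7: dominated by Opt1 (read latency 25.2≤30.4, cost 782≤836, write latency 30.8≤36.6).
Opt8: not dominated (best read latency).
Opt9: not dominated (best write latency).
Opt10: dominated by Opt1 (read latency 25.2≤47.6, cost 782≤1992, write latency 30.8≤87.5).

Opt1, Opt3, Opt4, Opt5, Opt6, Opt8, Opt9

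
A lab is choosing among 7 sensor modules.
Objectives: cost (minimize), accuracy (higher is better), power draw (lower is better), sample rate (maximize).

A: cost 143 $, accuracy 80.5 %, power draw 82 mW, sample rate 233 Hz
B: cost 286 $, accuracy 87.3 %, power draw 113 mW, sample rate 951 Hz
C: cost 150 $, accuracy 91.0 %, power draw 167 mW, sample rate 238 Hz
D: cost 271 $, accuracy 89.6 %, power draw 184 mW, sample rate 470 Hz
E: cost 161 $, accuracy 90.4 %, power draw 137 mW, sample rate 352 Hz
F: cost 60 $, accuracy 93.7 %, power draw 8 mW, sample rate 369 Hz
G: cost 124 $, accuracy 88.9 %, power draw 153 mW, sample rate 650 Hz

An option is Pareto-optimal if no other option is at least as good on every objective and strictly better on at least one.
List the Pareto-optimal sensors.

A: dominated by F (cost 60≤143, accuracy 93.7≥80.5, power draw 8≤82, sample rate 369≥233).
B: not dominated (best sample rate).
C: dominated by F (cost 60≤150, accuracy 93.7≥91.0, power draw 8≤167, sample rate 369≥238).
D: not dominated.
E: dominated by F (cost 60≤161, accuracy 93.7≥90.4, power draw 8≤137, sample rate 369≥352).
F: not dominated (best cost).
G: not dominated.

B, D, F, G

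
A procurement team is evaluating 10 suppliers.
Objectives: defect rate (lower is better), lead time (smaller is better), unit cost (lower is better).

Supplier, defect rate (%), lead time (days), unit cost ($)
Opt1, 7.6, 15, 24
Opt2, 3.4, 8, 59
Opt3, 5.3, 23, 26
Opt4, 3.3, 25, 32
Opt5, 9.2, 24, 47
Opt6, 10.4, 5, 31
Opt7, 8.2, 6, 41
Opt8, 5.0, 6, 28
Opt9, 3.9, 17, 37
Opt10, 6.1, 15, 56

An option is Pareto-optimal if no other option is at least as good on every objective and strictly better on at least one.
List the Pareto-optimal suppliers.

Opt1, Opt2, Opt3, Opt4, Opt6, Opt8, Opt9

Opt1: not dominated (best unit cost).
Opt2: not dominated.
Opt3: not dominated.
Opt4: not dominated (best defect rate).
Opt5: dominated by Opt1 (defect rate 7.6≤9.2, lead time 15≤24, unit cost 24≤47).
Opt6: not dominated (best lead time).
Opt7: dominated by Opt8 (defect rate 5.0≤8.2, lead time 6≤6, unit cost 28≤41).
Opt8: not dominated.
Opt9: not dominated.
Opt10: dominated by Opt8 (defect rate 5.0≤6.1, lead time 6≤15, unit cost 28≤56).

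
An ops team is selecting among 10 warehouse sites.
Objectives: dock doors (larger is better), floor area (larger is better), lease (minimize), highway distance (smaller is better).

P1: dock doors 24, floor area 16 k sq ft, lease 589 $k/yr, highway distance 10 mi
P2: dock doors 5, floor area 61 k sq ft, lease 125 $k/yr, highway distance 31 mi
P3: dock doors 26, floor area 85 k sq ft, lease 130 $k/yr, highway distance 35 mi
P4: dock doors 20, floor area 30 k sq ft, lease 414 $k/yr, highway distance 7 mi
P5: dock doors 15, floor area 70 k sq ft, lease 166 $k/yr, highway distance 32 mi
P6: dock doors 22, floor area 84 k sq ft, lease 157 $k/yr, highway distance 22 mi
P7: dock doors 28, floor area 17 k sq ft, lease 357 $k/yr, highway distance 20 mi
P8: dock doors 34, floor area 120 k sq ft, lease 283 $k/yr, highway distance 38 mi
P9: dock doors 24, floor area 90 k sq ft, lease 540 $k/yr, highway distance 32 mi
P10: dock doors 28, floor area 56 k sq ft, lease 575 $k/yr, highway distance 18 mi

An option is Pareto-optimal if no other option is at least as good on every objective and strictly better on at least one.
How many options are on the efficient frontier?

P1: not dominated.
P2: not dominated (best lease).
P3: not dominated.
P4: not dominated (best highway distance).
P5: dominated by P6 (dock doors 22≥15, floor area 84≥70, lease 157≤166, highway distance 22≤32).
P6: not dominated.
P7: not dominated.
P8: not dominated (best dock doors).
P9: not dominated.
P10: not dominated.
Pareto-optimal: P1, P2, P3, P4, P6, P7, P8, P9, P10 → 9.

9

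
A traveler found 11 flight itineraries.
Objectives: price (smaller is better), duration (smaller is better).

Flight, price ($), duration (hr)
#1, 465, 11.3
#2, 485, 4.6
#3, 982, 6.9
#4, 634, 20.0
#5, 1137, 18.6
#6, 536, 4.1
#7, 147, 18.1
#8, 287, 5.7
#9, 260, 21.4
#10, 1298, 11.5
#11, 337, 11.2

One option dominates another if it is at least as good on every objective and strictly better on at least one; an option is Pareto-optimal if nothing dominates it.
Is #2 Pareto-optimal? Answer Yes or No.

Yes

#1: worse on duration (11.3 vs 4.6).
#3: worse on price (982 vs 485).
#4: worse on price (634 vs 485).
#5: worse on price (1137 vs 485).
#6: worse on price (536 vs 485).
#7: worse on duration (18.1 vs 4.6).
#8: worse on duration (5.7 vs 4.6).
#9: worse on duration (21.4 vs 4.6).
#10: worse on price (1298 vs 485).
#11: worse on duration (11.2 vs 4.6).
No option is at least as good as #2 on every objective and strictly better on one.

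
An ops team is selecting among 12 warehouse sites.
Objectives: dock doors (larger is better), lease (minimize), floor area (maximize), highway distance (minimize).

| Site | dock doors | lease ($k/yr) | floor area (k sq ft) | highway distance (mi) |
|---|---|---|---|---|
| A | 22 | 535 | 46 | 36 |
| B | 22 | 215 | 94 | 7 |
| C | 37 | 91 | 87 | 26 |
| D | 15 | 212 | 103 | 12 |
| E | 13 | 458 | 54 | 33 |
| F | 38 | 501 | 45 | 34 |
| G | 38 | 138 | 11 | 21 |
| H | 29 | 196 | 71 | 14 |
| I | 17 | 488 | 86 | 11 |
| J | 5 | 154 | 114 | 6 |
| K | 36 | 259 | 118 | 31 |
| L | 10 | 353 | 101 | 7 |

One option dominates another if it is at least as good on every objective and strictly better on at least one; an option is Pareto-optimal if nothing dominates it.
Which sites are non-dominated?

A: dominated by B (dock doors 22≥22, lease 215≤535, floor area 94≥46, highway distance 7≤36).
B: not dominated.
C: not dominated (best lease).
D: not dominated.
E: dominated by B (dock doors 22≥13, lease 215≤458, floor area 94≥54, highway distance 7≤33).
F: not dominated.
G: not dominated.
H: not dominated.
I: dominated by B (dock doors 22≥17, lease 215≤488, floor area 94≥86, highway distance 7≤11).
J: not dominated (best highway distance).
K: not dominated (best floor area).
L: not dominated.

B, C, D, F, G, H, J, K, L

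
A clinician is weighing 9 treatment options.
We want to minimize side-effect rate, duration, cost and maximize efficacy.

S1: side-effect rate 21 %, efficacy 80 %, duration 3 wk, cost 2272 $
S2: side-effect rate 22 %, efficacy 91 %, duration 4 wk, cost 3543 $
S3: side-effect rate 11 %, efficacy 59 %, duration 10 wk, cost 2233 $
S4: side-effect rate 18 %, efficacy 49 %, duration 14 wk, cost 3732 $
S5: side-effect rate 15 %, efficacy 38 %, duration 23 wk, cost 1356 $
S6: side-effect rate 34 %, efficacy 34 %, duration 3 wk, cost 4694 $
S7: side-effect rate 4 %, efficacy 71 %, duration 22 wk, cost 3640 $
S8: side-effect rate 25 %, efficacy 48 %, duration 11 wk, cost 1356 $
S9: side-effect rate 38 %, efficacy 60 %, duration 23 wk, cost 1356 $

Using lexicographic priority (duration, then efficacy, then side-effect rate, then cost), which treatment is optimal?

S1

First minimize duration: best is 3, kept {S1, S6}.
Then maximize efficacy: best is 80, kept {S1}.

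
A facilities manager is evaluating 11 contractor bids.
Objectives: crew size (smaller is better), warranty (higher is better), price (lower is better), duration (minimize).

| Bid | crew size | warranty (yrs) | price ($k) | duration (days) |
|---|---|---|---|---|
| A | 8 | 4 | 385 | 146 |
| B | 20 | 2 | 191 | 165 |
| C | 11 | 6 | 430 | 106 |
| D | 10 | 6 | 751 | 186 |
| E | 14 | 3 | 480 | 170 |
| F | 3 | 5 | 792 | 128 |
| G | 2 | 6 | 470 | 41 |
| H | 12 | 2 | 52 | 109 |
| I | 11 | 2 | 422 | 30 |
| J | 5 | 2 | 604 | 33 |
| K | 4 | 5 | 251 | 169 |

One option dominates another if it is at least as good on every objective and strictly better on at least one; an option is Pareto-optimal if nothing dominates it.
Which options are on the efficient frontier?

A, C, G, H, I, J, K

A: not dominated.
B: dominated by H (crew size 12≤20, warranty 2≥2, price 52≤191, duration 109≤165).
C: not dominated.
D: dominated by G (crew size 2≤10, warranty 6≥6, price 470≤751, duration 41≤186).
E: dominated by A (crew size 8≤14, warranty 4≥3, price 385≤480, duration 146≤170).
F: dominated by G (crew size 2≤3, warranty 6≥5, price 470≤792, duration 41≤128).
G: not dominated (best crew size).
H: not dominated (best price).
I: not dominated (best duration).
J: not dominated.
K: not dominated.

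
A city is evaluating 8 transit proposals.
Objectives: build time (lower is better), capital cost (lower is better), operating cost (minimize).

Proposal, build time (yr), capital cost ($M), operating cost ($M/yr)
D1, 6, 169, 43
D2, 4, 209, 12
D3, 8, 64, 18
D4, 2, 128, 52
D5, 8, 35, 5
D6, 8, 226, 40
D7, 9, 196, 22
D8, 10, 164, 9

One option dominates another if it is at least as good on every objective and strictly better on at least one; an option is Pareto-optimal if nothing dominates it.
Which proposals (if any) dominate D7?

D3, D5

D3: build time 8≤9, capital cost 64≤196, operating cost 18≤22 — dominates D7.
D5: build time 8≤9, capital cost 35≤196, operating cost 5≤22 — dominates D7.
Others (D1, D2, D4, D6, D8) are each worse than D7 on at least one objective.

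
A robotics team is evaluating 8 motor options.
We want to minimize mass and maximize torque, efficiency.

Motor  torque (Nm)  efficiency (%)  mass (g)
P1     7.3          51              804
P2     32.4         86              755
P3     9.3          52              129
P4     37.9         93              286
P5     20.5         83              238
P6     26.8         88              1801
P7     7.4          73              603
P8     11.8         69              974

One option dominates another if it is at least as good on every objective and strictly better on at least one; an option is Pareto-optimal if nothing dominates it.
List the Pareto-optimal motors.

P3, P4, P5

P1: dominated by P2 (torque 32.4≥7.3, efficiency 86≥51, mass 755≤804).
P2: dominated by P4 (torque 37.9≥32.4, efficiency 93≥86, mass 286≤755).
P3: not dominated (best mass).
P4: not dominated (best torque).
P5: not dominated.
P6: dominated by P4 (torque 37.9≥26.8, efficiency 93≥88, mass 286≤1801).
P7: dominated by P4 (torque 37.9≥7.4, efficiency 93≥73, mass 286≤603).
P8: dominated by P2 (torque 32.4≥11.8, efficiency 86≥69, mass 755≤974).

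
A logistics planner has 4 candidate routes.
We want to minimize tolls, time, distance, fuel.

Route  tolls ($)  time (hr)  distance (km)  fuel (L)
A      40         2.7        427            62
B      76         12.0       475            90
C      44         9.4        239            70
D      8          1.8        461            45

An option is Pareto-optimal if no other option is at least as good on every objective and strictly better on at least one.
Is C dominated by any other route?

No

A: worse on distance (427 vs 239).
B: worse on tolls (76 vs 44).
D: worse on distance (461 vs 239).
No option is at least as good as C on every objective and strictly better on one.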